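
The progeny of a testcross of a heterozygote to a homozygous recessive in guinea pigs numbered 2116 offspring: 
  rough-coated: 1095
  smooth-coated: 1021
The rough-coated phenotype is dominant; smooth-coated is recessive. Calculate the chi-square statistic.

2.588

A testcross of a heterozygote (Aa × aa) gives a 1:1 phenotypic ratio.
The 1:1 ratio has 2 parts, so with N = 2116 the expected counts are:
  rough-coated: 2116 × 1/2 = 1058
  smooth-coated: 2116 × 1/2 = 1058
χ² = Σ (O − E)² / E
  rough-coated: (1095 − 1058)² / 1058 = 1.2940
  smooth-coated: (1021 − 1058)² / 1058 = 1.2940
χ² = 1.2940 + 1.2940 = 2.588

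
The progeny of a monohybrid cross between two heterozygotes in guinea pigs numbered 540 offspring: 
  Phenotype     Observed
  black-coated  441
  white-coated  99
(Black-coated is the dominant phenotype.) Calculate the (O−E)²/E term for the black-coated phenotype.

3.200

For a monohybrid cross between heterozygotes with complete dominance, the expected phenotypic ratio is 3:1.
Expected counts for N = 540 under a 3:1 ratio (total parts = 4):
  black-coated: 540 × 3/4 = 405
  white-coated: 540 × 1/4 = 135
Contribution of black-coated: (441 − 405)² / 405 = 3.2000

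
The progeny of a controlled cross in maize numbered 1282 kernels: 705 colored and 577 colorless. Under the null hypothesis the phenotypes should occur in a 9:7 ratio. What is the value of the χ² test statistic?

Total ratio parts = 16. Expected numbers out of 1282:
  colored: 1282 × 9/16 = 721.125
  colorless: 1282 × 7/16 = 560.875
χ² = Σ (O − E)² / E
  colored: (705 − 721.125)² / 721.125 = 0.3606
  colorless: (577 − 560.875)² / 560.875 = 0.4636
χ² = 0.3606 + 0.4636 = 0.8242 ≈ 0.824

0.824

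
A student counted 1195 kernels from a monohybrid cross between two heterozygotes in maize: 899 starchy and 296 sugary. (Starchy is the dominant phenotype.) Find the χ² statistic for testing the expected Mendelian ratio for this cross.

0.034

For a monohybrid cross between heterozygotes with complete dominance, the expected phenotypic ratio is 3:1.
Expected counts for N = 1195 under a 3:1 ratio (total parts = 4):
  starchy: 1195 × 3/4 = 896.25
  sugary: 1195 × 1/4 = 298.75
χ² = Σ (O − E)² / E
  starchy: (899 − 896.25)² / 896.25 = 0.0084
  sugary: (296 − 298.75)² / 298.75 = 0.0253
χ² = 0.0084 + 0.0253 = 0.0337 ≈ 0.034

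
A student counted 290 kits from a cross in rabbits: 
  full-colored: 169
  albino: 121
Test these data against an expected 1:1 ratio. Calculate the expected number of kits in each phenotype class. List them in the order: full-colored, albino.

145, 145

Total ratio parts = 2. Expected numbers out of 290:
  full-colored: 290 × 1/2 = 145
  albino: 290 × 1/2 = 145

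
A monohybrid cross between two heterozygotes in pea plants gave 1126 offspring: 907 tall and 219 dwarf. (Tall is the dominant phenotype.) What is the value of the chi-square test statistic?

For a monohybrid cross between heterozygotes with complete dominance, the expected phenotypic ratio is 3:1.
The 3:1 ratio has 4 parts, so with N = 1126 the expected counts are:
  tall: 1126 × 3/4 = 844.5
  dwarf: 1126 × 1/4 = 281.5
χ² = Σ (O − E)² / E
  tall: (907 − 844.5)² / 844.5 = 4.6255
  dwarf: (219 − 281.5)² / 281.5 = 13.8766
χ² = 4.6255 + 13.8766 = 18.5021 ≈ 18.502

18.502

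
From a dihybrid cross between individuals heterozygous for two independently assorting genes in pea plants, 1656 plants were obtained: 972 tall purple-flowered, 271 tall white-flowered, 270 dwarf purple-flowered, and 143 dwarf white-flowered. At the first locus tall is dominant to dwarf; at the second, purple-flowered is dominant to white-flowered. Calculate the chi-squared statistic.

27.143

A dihybrid F₂ with independent assortment and complete dominance at both loci gives a 9:3:3:1 phenotypic ratio.
The 9:3:3:1 ratio has 16 parts, so with N = 1656 the expected counts are:
  tall purple-flowered: 1656 × 9/16 = 931.5
  tall white-flowered: 1656 × 3/16 = 310.5
  dwarf purple-flowered: 1656 × 3/16 = 310.5
  dwarf white-flowered: 1656 × 1/16 = 103.5
χ² = Σ (O − E)² / E
  tall purple-flowered: (972 − 931.5)² / 931.5 = 1.7609
  tall white-flowered: (271 − 310.5)² / 310.5 = 5.0250
  dwarf purple-flowered: (270 − 310.5)² / 310.5 = 5.2826
  dwarf white-flowered: (143 − 103.5)² / 103.5 = 15.0749
χ² = 1.7609 + 5.0250 + 5.2826 + 15.0749 = 27.1434 ≈ 27.143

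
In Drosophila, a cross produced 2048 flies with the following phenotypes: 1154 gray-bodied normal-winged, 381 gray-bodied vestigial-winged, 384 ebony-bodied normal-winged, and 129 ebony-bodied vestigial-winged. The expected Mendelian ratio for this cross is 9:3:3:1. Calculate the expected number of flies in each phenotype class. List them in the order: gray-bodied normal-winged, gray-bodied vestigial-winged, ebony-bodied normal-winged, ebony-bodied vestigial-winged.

1152, 384, 384, 128

The 9:3:3:1 ratio has 16 parts, so with N = 2048 the expected counts are:
  gray-bodied normal-winged: 2048 × 9/16 = 1152
  gray-bodied vestigial-winged: 2048 × 3/16 = 384
  ebony-bodied normal-winged: 2048 × 3/16 = 384
  ebony-bodied vestigial-winged: 2048 × 1/16 = 128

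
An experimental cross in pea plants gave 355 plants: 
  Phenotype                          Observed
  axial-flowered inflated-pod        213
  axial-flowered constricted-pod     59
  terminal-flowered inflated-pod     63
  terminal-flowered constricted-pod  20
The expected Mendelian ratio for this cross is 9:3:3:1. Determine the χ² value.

2.153

Under the 9:3:3:1 hypothesis (Σ ratio = 16, N = 355):
  axial-flowered inflated-pod: 355 × 9/16 = 199.6875
  axial-flowered constricted-pod: 355 × 3/16 = 66.5625
  terminal-flowered inflated-pod: 355 × 3/16 = 66.5625
  terminal-flowered constricted-pod: 355 × 1/16 = 22.1875
χ² = Σ (O − E)² / E
  axial-flowered inflated-pod: (213 − 199.6875)² / 199.6875 = 0.8875
  axial-flowered constricted-pod: (59 − 66.5625)² / 66.5625 = 0.8592
  terminal-flowered inflated-pod: (63 − 66.5625)² / 66.5625 = 0.1907
  terminal-flowered constricted-pod: (20 − 22.1875)² / 22.1875 = 0.2157
χ² = 0.8875 + 0.8592 + 0.1907 + 0.2157 = 2.1531 ≈ 2.153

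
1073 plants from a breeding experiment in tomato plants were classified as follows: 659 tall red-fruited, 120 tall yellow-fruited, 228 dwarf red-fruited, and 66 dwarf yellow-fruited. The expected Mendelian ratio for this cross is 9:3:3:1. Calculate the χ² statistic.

41.445

The 9:3:3:1 ratio has 16 parts, so with N = 1073 the expected counts are:
  tall red-fruited: 1073 × 9/16 = 603.5625
  tall yellow-fruited: 1073 × 3/16 = 201.1875
  dwarf red-fruited: 1073 × 3/16 = 201.1875
  dwarf yellow-fruited: 1073 × 1/16 = 67.0625
χ² = Σ (O − E)² / E
  tall red-fruited: (659 − 603.5625)² / 603.5625 = 5.0920
  tall yellow-fruited: (120 − 201.1875)² / 201.1875 = 32.7625
  dwarf red-fruited: (228 − 201.1875)² / 201.1875 = 3.5733
  dwarf yellow-fruited: (66 − 67.0625)² / 67.0625 = 0.0168
χ² = 5.0920 + 32.7625 + 3.5733 + 0.0168 = 41.4446 ≈ 41.445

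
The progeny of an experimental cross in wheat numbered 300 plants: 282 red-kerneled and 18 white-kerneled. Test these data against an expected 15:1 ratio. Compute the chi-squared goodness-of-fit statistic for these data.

0.032

Expected counts for N = 300 under a 15:1 ratio (total parts = 16):
  red-kerneled: 300 × 15/16 = 281.25
  white-kerneled: 300 × 1/16 = 18.75
χ² = Σ (O − E)² / E
  red-kerneled: (282 − 281.25)² / 281.25 = 0.0020
  white-kerneled: (18 − 18.75)² / 18.75 = 0.0300
χ² = 0.0020 + 0.0300 = 0.032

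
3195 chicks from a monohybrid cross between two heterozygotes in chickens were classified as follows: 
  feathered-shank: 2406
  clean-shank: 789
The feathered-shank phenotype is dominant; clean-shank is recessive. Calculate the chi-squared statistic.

For a monohybrid cross between heterozygotes with complete dominance, the expected phenotypic ratio is 3:1.
The 3:1 ratio has 4 parts, so with N = 3195 the expected counts are:
  feathered-shank: 3195 × 3/4 = 2396.25
  clean-shank: 3195 × 1/4 = 798.75
χ² = Σ (O − E)² / E
  feathered-shank: (2406 − 2396.25)² / 2396.25 = 0.0397
  clean-shank: (789 − 798.75)² / 798.75 = 0.1190
χ² = 0.0397 + 0.1190 = 0.1587 ≈ 0.159

0.159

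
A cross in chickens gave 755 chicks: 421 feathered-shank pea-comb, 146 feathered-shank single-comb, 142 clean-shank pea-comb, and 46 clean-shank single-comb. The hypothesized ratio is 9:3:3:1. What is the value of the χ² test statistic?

Expected counts for N = 755 under a 9:3:3:1 ratio (total parts = 16):
  feathered-shank pea-comb: 755 × 9/16 = 424.6875
  feathered-shank single-comb: 755 × 3/16 = 141.5625
  clean-shank pea-comb: 755 × 3/16 = 141.5625
  clean-shank single-comb: 755 × 1/16 = 47.1875
χ² = Σ (O − E)² / E
  feathered-shank pea-comb: (421 − 424.6875)² / 424.6875 = 0.0320
  feathered-shank single-comb: (146 − 141.5625)² / 141.5625 = 0.1391
  clean-shank pea-comb: (142 − 141.5625)² / 141.5625 = 0.0014
  clean-shank single-comb: (46 − 47.1875)² / 47.1875 = 0.0299
χ² = 0.0320 + 0.1391 + 0.0014 + 0.0299 = 0.2024 ≈ 0.202

0.202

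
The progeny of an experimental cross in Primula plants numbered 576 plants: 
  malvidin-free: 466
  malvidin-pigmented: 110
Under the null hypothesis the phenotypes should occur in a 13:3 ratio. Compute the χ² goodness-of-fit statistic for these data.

Under the 13:3 hypothesis (Σ ratio = 16, N = 576):
  malvidin-free: 576 × 13/16 = 468
  malvidin-pigmented: 576 × 3/16 = 108
χ² = Σ (O − E)² / E
  malvidin-free: (466 − 468)² / 468 = 0.0085
  malvidin-pigmented: (110 − 108)² / 108 = 0.0370
χ² = 0.0085 + 0.0370 = 0.0455 ≈ 0.046

0.046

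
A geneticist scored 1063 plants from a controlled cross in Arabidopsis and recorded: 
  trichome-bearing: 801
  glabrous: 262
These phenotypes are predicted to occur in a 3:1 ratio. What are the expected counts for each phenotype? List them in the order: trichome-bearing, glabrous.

797.25, 265.75

The 3:1 ratio has 4 parts, so with N = 1063 the expected counts are:
  trichome-bearing: 1063 × 3/4 = 797.25
  glabrous: 1063 × 1/4 = 265.75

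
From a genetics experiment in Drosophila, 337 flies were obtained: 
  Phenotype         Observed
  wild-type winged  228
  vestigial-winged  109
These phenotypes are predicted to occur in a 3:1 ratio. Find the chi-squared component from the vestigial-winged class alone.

7.271

Expected counts for N = 337 under a 3:1 ratio (total parts = 4):
  wild-type winged: 337 × 3/4 = 252.75
  vestigial-winged: 337 × 1/4 = 84.25
Contribution of vestigial-winged: (109 − 84.25)² / 84.25 = 7.2708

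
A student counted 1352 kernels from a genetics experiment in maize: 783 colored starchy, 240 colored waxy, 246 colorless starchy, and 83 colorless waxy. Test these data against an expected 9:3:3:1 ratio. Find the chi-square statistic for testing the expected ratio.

The 9:3:3:1 ratio has 16 parts, so with N = 1352 the expected counts are:
  colored starchy: 1352 × 9/16 = 760.5
  colored waxy: 1352 × 3/16 = 253.5
  colorless starchy: 1352 × 3/16 = 253.5
  colorless waxy: 1352 × 1/16 = 84.5
χ² = Σ (O − E)² / E
  colored starchy: (783 − 760.5)² / 760.5 = 0.6657
  colored waxy: (240 − 253.5)² / 253.5 = 0.7189
  colorless starchy: (246 − 253.5)² / 253.5 = 0.2219
  colorless waxy: (83 − 84.5)² / 84.5 = 0.0266
χ² = 0.6657 + 0.7189 + 0.2219 + 0.0266 = 1.6331 ≈ 1.633

1.633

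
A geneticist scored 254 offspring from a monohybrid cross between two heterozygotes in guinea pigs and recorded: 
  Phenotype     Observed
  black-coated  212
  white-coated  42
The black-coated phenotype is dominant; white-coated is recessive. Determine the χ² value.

9.706

For a monohybrid cross between heterozygotes with complete dominance, the expected phenotypic ratio is 3:1.
Under the 3:1 hypothesis (Σ ratio = 4, N = 254):
  black-coated: 254 × 3/4 = 190.5
  white-coated: 254 × 1/4 = 63.5
χ² = Σ (O − E)² / E
  black-coated: (212 − 190.5)² / 190.5 = 2.4265
  white-coated: (42 − 63.5)² / 63.5 = 7.2795
χ² = 2.4265 + 7.2795 = 9.706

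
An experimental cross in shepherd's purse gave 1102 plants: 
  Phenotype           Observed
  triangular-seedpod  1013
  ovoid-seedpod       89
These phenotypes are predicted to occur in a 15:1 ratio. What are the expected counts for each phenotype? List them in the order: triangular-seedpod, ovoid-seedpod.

1033.125, 68.875

The 15:1 ratio has 16 parts, so with N = 1102 the expected counts are:
  triangular-seedpod: 1102 × 15/16 = 1033.125
  ovoid-seedpod: 1102 × 1/16 = 68.875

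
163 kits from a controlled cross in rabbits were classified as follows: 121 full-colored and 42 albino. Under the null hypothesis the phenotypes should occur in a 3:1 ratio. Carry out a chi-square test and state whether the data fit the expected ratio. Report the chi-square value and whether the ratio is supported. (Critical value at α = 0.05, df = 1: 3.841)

The 3:1 ratio has 4 parts, so with N = 163 the expected counts are:
  full-colored: 163 × 3/4 = 122.25
  albino: 163 × 1/4 = 40.75
χ² = Σ (O − E)² / E
  full-colored: (121 − 122.25)² / 122.25 = 0.0128
  albino: (42 − 40.75)² / 40.75 = 0.0383
χ² = 0.0128 + 0.0383 = 0.0511 ≈ 0.051
Degrees of freedom = 2 − 1 = 1; critical value at α = 0.05 is 3.841.
Since 0.051 < 3.841, we fail to reject the null hypothesis — the data are consistent with the 3:1 ratio.

0.051; consistent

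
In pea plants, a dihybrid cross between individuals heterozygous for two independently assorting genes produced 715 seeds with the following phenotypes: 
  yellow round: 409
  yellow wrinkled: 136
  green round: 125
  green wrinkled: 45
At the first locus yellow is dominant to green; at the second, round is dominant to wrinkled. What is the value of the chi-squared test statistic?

A dihybrid F₂ with independent assortment and complete dominance at both loci gives a 9:3:3:1 phenotypic ratio.
Expected counts for N = 715 under a 9:3:3:1 ratio (total parts = 16):
  yellow round: 715 × 9/16 = 402.1875
  yellow wrinkled: 715 × 3/16 = 134.0625
  green round: 715 × 3/16 = 134.0625
  green wrinkled: 715 × 1/16 = 44.6875
χ² = Σ (O − E)² / E
  yellow round: (409 − 402.1875)² / 402.1875 = 0.1154
  yellow wrinkled: (136 − 134.0625)² / 134.0625 = 0.0280
  green round: (125 − 134.0625)² / 134.0625 = 0.6126
  green wrinkled: (45 − 44.6875)² / 44.6875 = 0.0022
χ² = 0.1154 + 0.0280 + 0.6126 + 0.0022 = 0.7582 ≈ 0.758

0.758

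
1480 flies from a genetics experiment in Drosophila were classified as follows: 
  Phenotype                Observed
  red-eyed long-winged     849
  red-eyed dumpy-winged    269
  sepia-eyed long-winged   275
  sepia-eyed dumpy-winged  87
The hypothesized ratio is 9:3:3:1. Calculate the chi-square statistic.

0.937

Under the 9:3:3:1 hypothesis (Σ ratio = 16, N = 1480):
  red-eyed long-winged: 1480 × 9/16 = 832.5
  red-eyed dumpy-winged: 1480 × 3/16 = 277.5
  sepia-eyed long-winged: 1480 × 3/16 = 277.5
  sepia-eyed dumpy-winged: 1480 × 1/16 = 92.5
χ² = Σ (O − E)² / E
  red-eyed long-winged: (849 − 832.5)² / 832.5 = 0.3270
  red-eyed dumpy-winged: (269 − 277.5)² / 277.5 = 0.2604
  sepia-eyed long-winged: (275 − 277.5)² / 277.5 = 0.0225
  sepia-eyed dumpy-winged: (87 − 92.5)² / 92.5 = 0.3270
χ² = 0.3270 + 0.2604 + 0.0225 + 0.3270 = 0.9369 ≈ 0.937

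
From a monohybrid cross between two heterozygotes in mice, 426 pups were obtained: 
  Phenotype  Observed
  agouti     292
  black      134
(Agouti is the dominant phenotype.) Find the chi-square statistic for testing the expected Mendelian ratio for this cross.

9.468

For a monohybrid cross between heterozygotes with complete dominance, the expected phenotypic ratio is 3:1.
Expected counts for N = 426 under a 3:1 ratio (total parts = 4):
  agouti: 426 × 3/4 = 319.5
  black: 426 × 1/4 = 106.5
χ² = Σ (O − E)² / E
  agouti: (292 − 319.5)² / 319.5 = 2.3670
  black: (134 − 106.5)² / 106.5 = 7.1009
χ² = 2.3670 + 7.1009 = 9.4679 ≈ 9.468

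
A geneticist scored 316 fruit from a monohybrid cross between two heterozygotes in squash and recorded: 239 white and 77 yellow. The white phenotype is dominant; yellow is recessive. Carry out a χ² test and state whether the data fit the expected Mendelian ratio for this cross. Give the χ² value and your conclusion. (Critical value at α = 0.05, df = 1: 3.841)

0.068; consistent

For a monohybrid cross between heterozygotes with complete dominance, the expected phenotypic ratio is 3:1.
Under the 3:1 hypothesis (Σ ratio = 4, N = 316):
  white: 316 × 3/4 = 237
  yellow: 316 × 1/4 = 79
χ² = Σ (O − E)² / E
  white: (239 − 237)² / 237 = 0.0169
  yellow: (77 − 79)² / 79 = 0.0506
χ² = 0.0169 + 0.0506 = 0.0675 ≈ 0.068
Degrees of freedom = 2 − 1 = 1; critical value at α = 0.05 is 3.841.
Since 0.068 < 3.841, we fail to reject the null hypothesis — the data are consistent with the 3:1 ratio.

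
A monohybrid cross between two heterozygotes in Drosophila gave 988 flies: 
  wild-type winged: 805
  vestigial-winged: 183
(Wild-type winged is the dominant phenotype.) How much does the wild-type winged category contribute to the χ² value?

For a monohybrid cross between heterozygotes with complete dominance, the expected phenotypic ratio is 3:1.
Total ratio parts = 4. Expected numbers out of 988:
  wild-type winged: 988 × 3/4 = 741
  vestigial-winged: 988 × 1/4 = 247
Contribution of wild-type winged: (805 − 741)² / 741 = 5.5277

5.528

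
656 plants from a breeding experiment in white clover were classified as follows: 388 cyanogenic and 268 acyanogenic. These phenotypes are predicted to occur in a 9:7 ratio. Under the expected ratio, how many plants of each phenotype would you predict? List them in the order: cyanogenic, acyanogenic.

369, 287

The 9:7 ratio has 16 parts, so with N = 656 the expected counts are:
  cyanogenic: 656 × 9/16 = 369
  acyanogenic: 656 × 7/16 = 287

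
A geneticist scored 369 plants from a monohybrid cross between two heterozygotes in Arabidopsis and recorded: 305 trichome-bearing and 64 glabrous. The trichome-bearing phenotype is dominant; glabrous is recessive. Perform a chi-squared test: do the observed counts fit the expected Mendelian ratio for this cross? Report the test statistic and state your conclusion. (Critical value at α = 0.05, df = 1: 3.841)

For a monohybrid cross between heterozygotes with complete dominance, the expected phenotypic ratio is 3:1.
The 3:1 ratio has 4 parts, so with N = 369 the expected counts are:
  trichome-bearing: 369 × 3/4 = 276.75
  glabrous: 369 × 1/4 = 92.25
χ² = Σ (O − E)² / E
  trichome-bearing: (305 − 276.75)² / 276.75 = 2.8837
  glabrous: (64 − 92.25)² / 92.25 = 8.6511
χ² = 2.8837 + 8.6511 = 11.5348 ≈ 11.535
Degrees of freedom = 2 − 1 = 1; critical value at α = 0.05 is 3.841.
Since 11.535 > 3.841, we reject the null hypothesis — the data do not fit the 3:1 ratio.

11.535; not consistent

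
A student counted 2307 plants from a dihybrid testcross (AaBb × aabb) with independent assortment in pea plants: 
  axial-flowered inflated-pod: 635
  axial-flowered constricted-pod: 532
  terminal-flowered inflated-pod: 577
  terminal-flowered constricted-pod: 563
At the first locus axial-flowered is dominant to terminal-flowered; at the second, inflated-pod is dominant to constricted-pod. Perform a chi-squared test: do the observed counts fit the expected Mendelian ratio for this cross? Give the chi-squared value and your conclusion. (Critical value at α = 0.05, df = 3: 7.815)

9.683; not consistent

A dihybrid testcross with independent assortment gives a 1:1:1:1 ratio.
Under the 1:1:1:1 hypothesis (Σ ratio = 4, N = 2307):
  axial-flowered inflated-pod: 2307 × 1/4 = 576.75
  axial-flowered constricted-pod: 2307 × 1/4 = 576.75
  terminal-flowered inflated-pod: 2307 × 1/4 = 576.75
  terminal-flowered constricted-pod: 2307 × 1/4 = 576.75
χ² = Σ (O − E)² / E
  axial-flowered inflated-pod: (635 − 576.75)² / 576.75 = 5.8831
  axial-flowered constricted-pod: (532 − 576.75)² / 576.75 = 3.4721
  terminal-flowered inflated-pod: (577 − 576.75)² / 576.75 = 0.0001
  terminal-flowered constricted-pod: (563 − 576.75)² / 576.75 = 0.3278
χ² = 5.8831 + 3.4721 + 0.0001 + 0.3278 = 9.6831 ≈ 9.683
Degrees of freedom = 4 − 1 = 3; critical value at α = 0.05 is 7.815.
Since 9.683 > 7.815, we reject the null hypothesis — the data do not fit the 1:1:1:1 ratio.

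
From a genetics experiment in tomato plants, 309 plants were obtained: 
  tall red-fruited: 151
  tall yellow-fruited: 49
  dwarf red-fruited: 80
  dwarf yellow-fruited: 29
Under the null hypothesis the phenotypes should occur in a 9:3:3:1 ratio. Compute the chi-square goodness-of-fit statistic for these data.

Total ratio parts = 16. Expected numbers out of 309:
  tall red-fruited: 309 × 9/16 = 173.8125
  tall yellow-fruited: 309 × 3/16 = 57.9375
  dwarf red-fruited: 309 × 3/16 = 57.9375
  dwarf yellow-fruited: 309 × 1/16 = 19.3125
χ² = Σ (O − E)² / E
  tall red-fruited: (151 − 173.8125)² / 173.8125 = 2.9941
  tall yellow-fruited: (49 − 57.9375)² / 57.9375 = 1.3787
  dwarf red-fruited: (80 − 57.9375)² / 57.9375 = 8.4014
  dwarf yellow-fruited: (29 − 19.3125)² / 19.3125 = 4.8594
χ² = 2.9941 + 1.3787 + 8.4014 + 4.8594 = 17.6336 ≈ 17.634

17.634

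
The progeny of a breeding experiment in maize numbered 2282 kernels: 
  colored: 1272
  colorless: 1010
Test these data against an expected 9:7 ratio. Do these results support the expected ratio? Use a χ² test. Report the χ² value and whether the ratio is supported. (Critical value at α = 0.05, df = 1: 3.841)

Expected counts for N = 2282 under a 9:7 ratio (total parts = 16):
  colored: 2282 × 9/16 = 1283.625
  colorless: 2282 × 7/16 = 998.375
χ² = Σ (O − E)² / E
  colored: (1272 − 1283.625)² / 1283.625 = 0.1053
  colorless: (1010 − 998.375)² / 998.375 = 0.1354
χ² = 0.1053 + 0.1354 = 0.2407 ≈ 0.241
Degrees of freedom = 2 − 1 = 1; critical value at α = 0.05 is 3.841.
Since 0.241 < 3.841, we fail to reject the null hypothesis — the data are consistent with the 9:7 ratio.

0.241; consistent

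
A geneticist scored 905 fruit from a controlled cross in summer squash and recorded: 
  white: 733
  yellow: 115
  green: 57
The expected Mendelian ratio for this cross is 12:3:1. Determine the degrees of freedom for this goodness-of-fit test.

A goodness-of-fit test with 3 phenotype classes has df = 3 − 1 = 2.

2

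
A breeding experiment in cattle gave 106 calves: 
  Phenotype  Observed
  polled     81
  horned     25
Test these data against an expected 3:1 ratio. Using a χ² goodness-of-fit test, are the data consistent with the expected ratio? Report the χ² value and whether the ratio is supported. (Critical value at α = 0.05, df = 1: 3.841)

0.113; consistent

Under the 3:1 hypothesis (Σ ratio = 4, N = 106):
  polled: 106 × 3/4 = 79.5
  horned: 106 × 1/4 = 26.5
χ² = Σ (O − E)² / E
  polled: (81 − 79.5)² / 79.5 = 0.0283
  horned: (25 − 26.5)² / 26.5 = 0.0849
χ² = 0.0283 + 0.0849 = 0.1132 ≈ 0.113
Degrees of freedom = 2 − 1 = 1; critical value at α = 0.05 is 3.841.
Since 0.113 < 3.841, we fail to reject the null hypothesis — the data are consistent with the 3:1 ratio.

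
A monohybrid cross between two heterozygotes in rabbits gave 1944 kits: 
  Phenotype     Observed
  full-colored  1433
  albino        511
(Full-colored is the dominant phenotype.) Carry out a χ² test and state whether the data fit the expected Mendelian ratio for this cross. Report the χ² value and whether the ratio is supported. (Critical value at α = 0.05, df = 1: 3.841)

1.715; consistent

For a monohybrid cross between heterozygotes with complete dominance, the expected phenotypic ratio is 3:1.
Under the 3:1 hypothesis (Σ ratio = 4, N = 1944):
  full-colored: 1944 × 3/4 = 1458
  albino: 1944 × 1/4 = 486
χ² = Σ (O − E)² / E
  full-colored: (1433 − 1458)² / 1458 = 0.4287
  albino: (511 − 486)² / 486 = 1.2860
χ² = 0.4287 + 1.2860 = 1.7147 ≈ 1.715
Degrees of freedom = 2 − 1 = 1; critical value at α = 0.05 is 3.841.
Since 1.715 < 3.841, we fail to reject the null hypothesis — the data are consistent with the 3:1 ratio.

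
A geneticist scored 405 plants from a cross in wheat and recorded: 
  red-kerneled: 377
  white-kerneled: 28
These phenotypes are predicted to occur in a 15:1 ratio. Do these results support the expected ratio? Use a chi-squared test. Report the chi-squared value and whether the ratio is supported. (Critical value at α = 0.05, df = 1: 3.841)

Expected counts for N = 405 under a 15:1 ratio (total parts = 16):
  red-kerneled: 405 × 15/16 = 379.6875
  white-kerneled: 405 × 1/16 = 25.3125
χ² = Σ (O − E)² / E
  red-kerneled: (377 − 379.6875)² / 379.6875 = 0.0190
  white-kerneled: (28 − 25.3125)² / 25.3125 = 0.2853
χ² = 0.0190 + 0.2853 = 0.3043 ≈ 0.304
Degrees of freedom = 2 − 1 = 1; critical value at α = 0.05 is 3.841.
Since 0.304 < 3.841, we fail to reject the null hypothesis — the data are consistent with the 15:1 ratio.

0.304; consistent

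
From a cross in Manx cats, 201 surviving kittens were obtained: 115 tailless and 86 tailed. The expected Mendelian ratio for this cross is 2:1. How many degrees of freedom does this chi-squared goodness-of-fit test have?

A goodness-of-fit test with 2 phenotype classes has df = 2 − 1 = 1.

1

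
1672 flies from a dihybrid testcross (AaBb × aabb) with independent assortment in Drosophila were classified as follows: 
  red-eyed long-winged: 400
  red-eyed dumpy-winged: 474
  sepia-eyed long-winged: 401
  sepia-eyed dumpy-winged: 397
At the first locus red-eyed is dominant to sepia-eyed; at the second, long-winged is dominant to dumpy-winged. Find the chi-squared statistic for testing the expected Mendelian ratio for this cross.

10.024

A dihybrid testcross with independent assortment gives a 1:1:1:1 ratio.
Total ratio parts = 4. Expected numbers out of 1672:
  red-eyed long-winged: 1672 × 1/4 = 418
  red-eyed dumpy-winged: 1672 × 1/4 = 418
  sepia-eyed long-winged: 1672 × 1/4 = 418
  sepia-eyed dumpy-winged: 1672 × 1/4 = 418
χ² = Σ (O − E)² / E
  red-eyed long-winged: (400 − 418)² / 418 = 0.7751
  red-eyed dumpy-winged: (474 − 418)² / 418 = 7.5024
  sepia-eyed long-winged: (401 − 418)² / 418 = 0.6914
  sepia-eyed dumpy-winged: (397 − 418)² / 418 = 1.0550
χ² = 0.7751 + 7.5024 + 0.6914 + 1.0550 = 10.0239 ≈ 10.024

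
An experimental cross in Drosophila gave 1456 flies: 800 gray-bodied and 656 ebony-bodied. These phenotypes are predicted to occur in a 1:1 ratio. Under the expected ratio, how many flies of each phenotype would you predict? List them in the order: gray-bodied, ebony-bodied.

728, 728

Total ratio parts = 2. Expected numbers out of 1456:
  gray-bodied: 1456 × 1/2 = 728
  ebony-bodied: 1456 × 1/2 = 728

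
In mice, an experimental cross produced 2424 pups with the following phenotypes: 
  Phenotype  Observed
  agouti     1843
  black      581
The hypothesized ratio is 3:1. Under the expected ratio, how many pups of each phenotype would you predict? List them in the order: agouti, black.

1818, 606

The 3:1 ratio has 4 parts, so with N = 2424 the expected counts are:
  agouti: 2424 × 3/4 = 1818
  black: 2424 × 1/4 = 606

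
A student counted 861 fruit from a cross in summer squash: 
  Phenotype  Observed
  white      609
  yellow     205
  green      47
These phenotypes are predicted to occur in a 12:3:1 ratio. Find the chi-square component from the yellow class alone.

Total ratio parts = 16. Expected numbers out of 861:
  white: 861 × 12/16 = 645.75
  yellow: 861 × 3/16 = 161.4375
  green: 861 × 1/16 = 53.8125
Contribution of yellow: (205 − 161.4375)² / 161.4375 = 11.7550

11.755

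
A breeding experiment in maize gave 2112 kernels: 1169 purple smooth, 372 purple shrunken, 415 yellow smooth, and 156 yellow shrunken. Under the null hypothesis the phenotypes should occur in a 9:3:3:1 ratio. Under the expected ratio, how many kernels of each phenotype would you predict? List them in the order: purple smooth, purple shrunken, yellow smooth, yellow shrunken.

1188, 396, 396, 132

The 9:3:3:1 ratio has 16 parts, so with N = 2112 the expected counts are:
  purple smooth: 2112 × 9/16 = 1188
  purple shrunken: 2112 × 3/16 = 396
  yellow smooth: 2112 × 3/16 = 396
  yellow shrunken: 2112 × 1/16 = 132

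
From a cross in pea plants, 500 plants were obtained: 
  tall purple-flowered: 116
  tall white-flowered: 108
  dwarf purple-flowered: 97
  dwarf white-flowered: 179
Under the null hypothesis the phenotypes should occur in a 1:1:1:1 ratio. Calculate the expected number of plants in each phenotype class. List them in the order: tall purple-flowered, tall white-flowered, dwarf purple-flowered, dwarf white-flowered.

125, 125, 125, 125

The 1:1:1:1 ratio has 4 parts, so with N = 500 the expected counts are:
  tall purple-flowered: 500 × 1/4 = 125
  tall white-flowered: 500 × 1/4 = 125
  dwarf purple-flowered: 500 × 1/4 = 125
  dwarf white-flowered: 500 × 1/4 = 125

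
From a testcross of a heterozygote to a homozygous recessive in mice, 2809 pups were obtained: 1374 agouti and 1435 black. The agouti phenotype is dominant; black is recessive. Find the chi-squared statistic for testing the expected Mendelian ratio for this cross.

A testcross of a heterozygote (Aa × aa) gives a 1:1 phenotypic ratio.
Under the 1:1 hypothesis (Σ ratio = 2, N = 2809):
  agouti: 2809 × 1/2 = 1404.5
  black: 2809 × 1/2 = 1404.5
χ² = Σ (O − E)² / E
  agouti: (1374 − 1404.5)² / 1404.5 = 0.6623
  black: (1435 − 1404.5)² / 1404.5 = 0.6623
χ² = 0.6623 + 0.6623 = 1.3246 ≈ 1.325

1.325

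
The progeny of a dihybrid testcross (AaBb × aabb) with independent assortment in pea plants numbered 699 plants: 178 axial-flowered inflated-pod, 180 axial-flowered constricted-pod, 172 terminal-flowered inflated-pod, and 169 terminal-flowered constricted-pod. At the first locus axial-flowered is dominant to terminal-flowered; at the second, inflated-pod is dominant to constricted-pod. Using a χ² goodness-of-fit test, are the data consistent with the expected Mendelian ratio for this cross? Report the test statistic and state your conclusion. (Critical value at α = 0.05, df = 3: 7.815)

0.451; consistent

A dihybrid testcross with independent assortment gives a 1:1:1:1 ratio.
Expected counts for N = 699 under a 1:1:1:1 ratio (total parts = 4):
  axial-flowered inflated-pod: 699 × 1/4 = 174.75
  axial-flowered constricted-pod: 699 × 1/4 = 174.75
  terminal-flowered inflated-pod: 699 × 1/4 = 174.75
  terminal-flowered constricted-pod: 699 × 1/4 = 174.75
χ² = Σ (O − E)² / E
  axial-flowered inflated-pod: (178 − 174.75)² / 174.75 = 0.0604
  axial-flowered constricted-pod: (180 − 174.75)² / 174.75 = 0.1577
  terminal-flowered inflated-pod: (172 − 174.75)² / 174.75 = 0.0433
  terminal-flowered constricted-pod: (169 − 174.75)² / 174.75 = 0.1892
χ² = 0.0604 + 0.1577 + 0.0433 + 0.1892 = 0.4506 ≈ 0.451
Degrees of freedom = 4 − 1 = 3; critical value at α = 0.05 is 7.815.
Since 0.451 < 7.815, we fail to reject the null hypothesis — the data are consistent with the 1:1:1:1 ratio.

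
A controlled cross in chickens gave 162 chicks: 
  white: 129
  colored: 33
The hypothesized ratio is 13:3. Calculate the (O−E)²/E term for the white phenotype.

The 13:3 ratio has 16 parts, so with N = 162 the expected counts are:
  white: 162 × 13/16 = 131.625
  colored: 162 × 3/16 = 30.375
Contribution of white: (129 − 131.625)² / 131.625 = 0.0524

0.052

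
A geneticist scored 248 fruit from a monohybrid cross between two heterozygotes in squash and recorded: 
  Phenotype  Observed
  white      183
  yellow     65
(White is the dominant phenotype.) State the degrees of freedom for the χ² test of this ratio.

1

For a monohybrid cross between heterozygotes with complete dominance, the expected phenotypic ratio is 3:1.
A goodness-of-fit test with 2 phenotype classes has df = 2 − 1 = 1.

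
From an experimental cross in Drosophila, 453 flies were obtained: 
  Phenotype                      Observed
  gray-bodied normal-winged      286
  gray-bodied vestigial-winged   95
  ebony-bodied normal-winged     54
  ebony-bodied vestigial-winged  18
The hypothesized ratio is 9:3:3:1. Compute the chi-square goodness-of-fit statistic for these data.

Expected counts for N = 453 under a 9:3:3:1 ratio (total parts = 16):
  gray-bodied normal-winged: 453 × 9/16 = 254.8125
  gray-bodied vestigial-winged: 453 × 3/16 = 84.9375
  ebony-bodied normal-winged: 453 × 3/16 = 84.9375
  ebony-bodied vestigial-winged: 453 × 1/16 = 28.3125
χ² = Σ (O − E)² / E
  gray-bodied normal-winged: (286 − 254.8125)² / 254.8125 = 3.8172
  gray-bodied vestigial-winged: (95 − 84.9375)² / 84.9375 = 1.1921
  ebony-bodied normal-winged: (54 − 84.9375)² / 84.9375 = 11.2686
  ebony-bodied vestigial-winged: (18 − 28.3125)² / 28.3125 = 3.7562
χ² = 3.8172 + 1.1921 + 11.2686 + 3.7562 = 20.0341 ≈ 20.034

20.034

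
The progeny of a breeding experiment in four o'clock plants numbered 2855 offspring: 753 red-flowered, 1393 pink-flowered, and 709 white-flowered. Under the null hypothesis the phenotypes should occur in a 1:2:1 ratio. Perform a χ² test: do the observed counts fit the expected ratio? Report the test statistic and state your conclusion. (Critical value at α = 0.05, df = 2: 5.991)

Expected counts for N = 2855 under a 1:2:1 ratio (total parts = 4):
  red-flowered: 2855 × 1/4 = 713.75
  pink-flowered: 2855 × 2/4 = 1427.5
  white-flowered: 2855 × 1/4 = 713.75
χ² = Σ (O − E)² / E
  red-flowered: (753 − 713.75)² / 713.75 = 2.1584
  pink-flowered: (1393 − 1427.5)² / 1427.5 = 0.8338
  white-flowered: (709 − 713.75)² / 713.75 = 0.0316
χ² = 2.1584 + 0.8338 + 0.0316 = 3.0238 ≈ 3.024
Degrees of freedom = 3 − 1 = 2; critical value at α = 0.05 is 5.991.
Since 3.024 < 5.991, we fail to reject the null hypothesis — the data are consistent with the 1:2:1 ratio.

3.024; consistent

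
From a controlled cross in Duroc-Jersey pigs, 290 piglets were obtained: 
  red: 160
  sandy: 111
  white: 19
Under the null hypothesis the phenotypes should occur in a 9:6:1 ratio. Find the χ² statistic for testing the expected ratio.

0.149

Under the 9:6:1 hypothesis (Σ ratio = 16, N = 290):
  red: 290 × 9/16 = 163.125
  sandy: 290 × 6/16 = 108.75
  white: 290 × 1/16 = 18.125
χ² = Σ (O − E)² / E
  red: (160 − 163.125)² / 163.125 = 0.0599
  sandy: (111 − 108.75)² / 108.75 = 0.0466
  white: (19 − 18.125)² / 18.125 = 0.0422
χ² = 0.0599 + 0.0466 + 0.0422 = 0.1487 ≈ 0.149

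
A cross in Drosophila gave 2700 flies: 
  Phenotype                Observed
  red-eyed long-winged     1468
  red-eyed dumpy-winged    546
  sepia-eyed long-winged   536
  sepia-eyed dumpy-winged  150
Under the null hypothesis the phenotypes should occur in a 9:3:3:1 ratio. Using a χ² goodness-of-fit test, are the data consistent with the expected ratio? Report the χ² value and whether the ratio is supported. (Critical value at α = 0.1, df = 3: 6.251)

Total ratio parts = 16. Expected numbers out of 2700:
  red-eyed long-winged: 2700 × 9/16 = 1518.75
  red-eyed dumpy-winged: 2700 × 3/16 = 506.25
  sepia-eyed long-winged: 2700 × 3/16 = 506.25
  sepia-eyed dumpy-winged: 2700 × 1/16 = 168.75
χ² = Σ (O − E)² / E
  red-eyed long-winged: (1468 − 1518.75)² / 1518.75 = 1.6958
  red-eyed dumpy-winged: (546 − 506.25)² / 506.25 = 3.1211
  sepia-eyed long-winged: (536 − 506.25)² / 506.25 = 1.7483
  sepia-eyed dumpy-winged: (150 − 168.75)² / 168.75 = 2.0833
χ² = 1.6958 + 3.1211 + 1.7483 + 2.0833 = 8.6485 ≈ 8.649
Degrees of freedom = 4 − 1 = 3; critical value at α = 0.1 is 6.251.
Since 8.649 > 6.251, we reject the null hypothesis — the data do not fit the 9:3:3:1 ratio.

8.649; not consistent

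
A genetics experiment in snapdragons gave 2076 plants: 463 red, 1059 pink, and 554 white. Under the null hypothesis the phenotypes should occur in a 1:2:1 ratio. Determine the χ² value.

Total ratio parts = 4. Expected numbers out of 2076:
  red: 2076 × 1/4 = 519
  pink: 2076 × 2/4 = 1038
  white: 2076 × 1/4 = 519
χ² = Σ (O − E)² / E
  red: (463 − 519)² / 519 = 6.0424
  pink: (1059 − 1038)² / 1038 = 0.4249
  white: (554 − 519)² / 519 = 2.3603
χ² = 6.0424 + 0.4249 + 2.3603 = 8.8276 ≈ 8.828

8.828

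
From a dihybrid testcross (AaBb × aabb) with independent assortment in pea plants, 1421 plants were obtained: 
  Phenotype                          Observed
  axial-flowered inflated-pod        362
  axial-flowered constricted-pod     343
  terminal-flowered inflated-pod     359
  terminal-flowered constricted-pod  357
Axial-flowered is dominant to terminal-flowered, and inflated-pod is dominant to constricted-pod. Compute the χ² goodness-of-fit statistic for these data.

A dihybrid testcross with independent assortment gives a 1:1:1:1 ratio.
Expected counts for N = 1421 under a 1:1:1:1 ratio (total parts = 4):
  axial-flowered inflated-pod: 1421 × 1/4 = 355.25
  axial-flowered constricted-pod: 1421 × 1/4 = 355.25
  terminal-flowered inflated-pod: 1421 × 1/4 = 355.25
  terminal-flowered constricted-pod: 1421 × 1/4 = 355.25
χ² = Σ (O − E)² / E
  axial-flowered inflated-pod: (362 − 355.25)² / 355.25 = 0.1283
  axial-flowered constricted-pod: (343 − 355.25)² / 355.25 = 0.4224
  terminal-flowered inflated-pod: (359 − 355.25)² / 355.25 = 0.0396
  terminal-flowered constricted-pod: (357 − 355.25)² / 355.25 = 0.0086
χ² = 0.1283 + 0.4224 + 0.0396 + 0.0086 = 0.5989 ≈ 0.599

0.599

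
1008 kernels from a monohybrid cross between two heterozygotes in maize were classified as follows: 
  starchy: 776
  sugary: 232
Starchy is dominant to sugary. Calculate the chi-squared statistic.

For a monohybrid cross between heterozygotes with complete dominance, the expected phenotypic ratio is 3:1.
Total ratio parts = 4. Expected numbers out of 1008:
  starchy: 1008 × 3/4 = 756
  sugary: 1008 × 1/4 = 252
χ² = Σ (O − E)² / E
  starchy: (776 − 756)² / 756 = 0.5291
  sugary: (232 − 252)² / 252 = 1.5873
χ² = 0.5291 + 1.5873 = 2.1164 ≈ 2.116

2.116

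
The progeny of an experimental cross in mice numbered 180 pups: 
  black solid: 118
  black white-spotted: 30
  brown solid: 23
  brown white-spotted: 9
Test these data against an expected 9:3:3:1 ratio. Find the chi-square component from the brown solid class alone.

3.424

Under the 9:3:3:1 hypothesis (Σ ratio = 16, N = 180):
  black solid: 180 × 9/16 = 101.25
  black white-spotted: 180 × 3/16 = 33.75
  brown solid: 180 × 3/16 = 33.75
  brown white-spotted: 180 × 1/16 = 11.25
Contribution of brown solid: (23 − 33.75)² / 33.75 = 3.4241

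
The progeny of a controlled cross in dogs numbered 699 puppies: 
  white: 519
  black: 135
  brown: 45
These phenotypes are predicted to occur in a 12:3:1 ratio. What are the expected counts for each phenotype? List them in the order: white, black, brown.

Total ratio parts = 16. Expected numbers out of 699:
  white: 699 × 12/16 = 524.25
  black: 699 × 3/16 = 131.0625
  brown: 699 × 1/16 = 43.6875

524.25, 131.0625, 43.6875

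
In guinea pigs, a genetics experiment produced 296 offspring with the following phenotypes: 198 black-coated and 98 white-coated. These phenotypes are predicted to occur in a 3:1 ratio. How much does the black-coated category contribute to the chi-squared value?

2.595

Expected counts for N = 296 under a 3:1 ratio (total parts = 4):
  black-coated: 296 × 3/4 = 222
  white-coated: 296 × 1/4 = 74
Contribution of black-coated: (198 − 222)² / 222 = 2.5946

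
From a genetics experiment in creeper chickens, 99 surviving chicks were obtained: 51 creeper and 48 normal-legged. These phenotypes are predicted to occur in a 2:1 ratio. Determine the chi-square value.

The 2:1 ratio has 3 parts, so with N = 99 the expected counts are:
  creeper: 99 × 2/3 = 66
  normal-legged: 99 × 1/3 = 33
χ² = Σ (O − E)² / E
  creeper: (51 − 66)² / 66 = 3.4091
  normal-legged: (48 − 33)² / 33 = 6.8182
χ² = 3.4091 + 6.8182 = 10.2273 ≈ 10.227

10.227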